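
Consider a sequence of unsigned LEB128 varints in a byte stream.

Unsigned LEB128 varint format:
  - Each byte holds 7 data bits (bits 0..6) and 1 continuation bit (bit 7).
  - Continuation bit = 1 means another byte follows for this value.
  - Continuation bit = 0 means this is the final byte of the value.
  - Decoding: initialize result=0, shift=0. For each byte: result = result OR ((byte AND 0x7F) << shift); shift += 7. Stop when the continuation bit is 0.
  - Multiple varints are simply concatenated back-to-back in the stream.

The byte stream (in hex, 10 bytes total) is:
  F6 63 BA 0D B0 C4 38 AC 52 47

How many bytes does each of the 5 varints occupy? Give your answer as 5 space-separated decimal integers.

  byte[0]=0xF6 cont=1 payload=0x76=118: acc |= 118<<0 -> acc=118 shift=7
  byte[1]=0x63 cont=0 payload=0x63=99: acc |= 99<<7 -> acc=12790 shift=14 [end]
Varint 1: bytes[0:2] = F6 63 -> value 12790 (2 byte(s))
  byte[2]=0xBA cont=1 payload=0x3A=58: acc |= 58<<0 -> acc=58 shift=7
  byte[3]=0x0D cont=0 payload=0x0D=13: acc |= 13<<7 -> acc=1722 shift=14 [end]
Varint 2: bytes[2:4] = BA 0D -> value 1722 (2 byte(s))
  byte[4]=0xB0 cont=1 payload=0x30=48: acc |= 48<<0 -> acc=48 shift=7
  byte[5]=0xC4 cont=1 payload=0x44=68: acc |= 68<<7 -> acc=8752 shift=14
  byte[6]=0x38 cont=0 payload=0x38=56: acc |= 56<<14 -> acc=926256 shift=21 [end]
Varint 3: bytes[4:7] = B0 C4 38 -> value 926256 (3 byte(s))
  byte[7]=0xAC cont=1 payload=0x2C=44: acc |= 44<<0 -> acc=44 shift=7
  byte[8]=0x52 cont=0 payload=0x52=82: acc |= 82<<7 -> acc=10540 shift=14 [end]
Varint 4: bytes[7:9] = AC 52 -> value 10540 (2 byte(s))
  byte[9]=0x47 cont=0 payload=0x47=71: acc |= 71<<0 -> acc=71 shift=7 [end]
Varint 5: bytes[9:10] = 47 -> value 71 (1 byte(s))

Answer: 2 2 3 2 1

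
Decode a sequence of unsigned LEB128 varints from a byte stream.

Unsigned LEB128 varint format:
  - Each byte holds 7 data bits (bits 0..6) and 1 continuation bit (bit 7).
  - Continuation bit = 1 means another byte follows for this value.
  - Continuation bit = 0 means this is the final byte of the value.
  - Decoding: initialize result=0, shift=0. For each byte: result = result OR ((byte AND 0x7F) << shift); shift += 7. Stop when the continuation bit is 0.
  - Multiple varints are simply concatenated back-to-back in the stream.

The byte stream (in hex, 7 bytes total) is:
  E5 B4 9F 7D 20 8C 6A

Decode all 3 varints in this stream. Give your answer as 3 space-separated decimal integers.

Answer: 262658661 32 13580

Derivation:
  byte[0]=0xE5 cont=1 payload=0x65=101: acc |= 101<<0 -> acc=101 shift=7
  byte[1]=0xB4 cont=1 payload=0x34=52: acc |= 52<<7 -> acc=6757 shift=14
  byte[2]=0x9F cont=1 payload=0x1F=31: acc |= 31<<14 -> acc=514661 shift=21
  byte[3]=0x7D cont=0 payload=0x7D=125: acc |= 125<<21 -> acc=262658661 shift=28 [end]
Varint 1: bytes[0:4] = E5 B4 9F 7D -> value 262658661 (4 byte(s))
  byte[4]=0x20 cont=0 payload=0x20=32: acc |= 32<<0 -> acc=32 shift=7 [end]
Varint 2: bytes[4:5] = 20 -> value 32 (1 byte(s))
  byte[5]=0x8C cont=1 payload=0x0C=12: acc |= 12<<0 -> acc=12 shift=7
  byte[6]=0x6A cont=0 payload=0x6A=106: acc |= 106<<7 -> acc=13580 shift=14 [end]
Varint 3: bytes[5:7] = 8C 6A -> value 13580 (2 byte(s))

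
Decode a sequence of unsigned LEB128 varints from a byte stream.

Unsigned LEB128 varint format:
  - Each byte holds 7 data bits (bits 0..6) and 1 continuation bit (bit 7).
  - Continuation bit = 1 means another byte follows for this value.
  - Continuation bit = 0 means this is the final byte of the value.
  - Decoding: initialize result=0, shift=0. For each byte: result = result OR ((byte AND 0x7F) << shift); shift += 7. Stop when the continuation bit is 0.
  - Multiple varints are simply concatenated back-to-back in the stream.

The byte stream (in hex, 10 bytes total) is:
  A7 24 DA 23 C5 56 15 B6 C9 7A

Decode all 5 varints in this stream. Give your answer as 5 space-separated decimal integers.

  byte[0]=0xA7 cont=1 payload=0x27=39: acc |= 39<<0 -> acc=39 shift=7
  byte[1]=0x24 cont=0 payload=0x24=36: acc |= 36<<7 -> acc=4647 shift=14 [end]
Varint 1: bytes[0:2] = A7 24 -> value 4647 (2 byte(s))
  byte[2]=0xDA cont=1 payload=0x5A=90: acc |= 90<<0 -> acc=90 shift=7
  byte[3]=0x23 cont=0 payload=0x23=35: acc |= 35<<7 -> acc=4570 shift=14 [end]
Varint 2: bytes[2:4] = DA 23 -> value 4570 (2 byte(s))
  byte[4]=0xC5 cont=1 payload=0x45=69: acc |= 69<<0 -> acc=69 shift=7
  byte[5]=0x56 cont=0 payload=0x56=86: acc |= 86<<7 -> acc=11077 shift=14 [end]
Varint 3: bytes[4:6] = C5 56 -> value 11077 (2 byte(s))
  byte[6]=0x15 cont=0 payload=0x15=21: acc |= 21<<0 -> acc=21 shift=7 [end]
Varint 4: bytes[6:7] = 15 -> value 21 (1 byte(s))
  byte[7]=0xB6 cont=1 payload=0x36=54: acc |= 54<<0 -> acc=54 shift=7
  byte[8]=0xC9 cont=1 payload=0x49=73: acc |= 73<<7 -> acc=9398 shift=14
  byte[9]=0x7A cont=0 payload=0x7A=122: acc |= 122<<14 -> acc=2008246 shift=21 [end]
Varint 5: bytes[7:10] = B6 C9 7A -> value 2008246 (3 byte(s))

Answer: 4647 4570 11077 21 2008246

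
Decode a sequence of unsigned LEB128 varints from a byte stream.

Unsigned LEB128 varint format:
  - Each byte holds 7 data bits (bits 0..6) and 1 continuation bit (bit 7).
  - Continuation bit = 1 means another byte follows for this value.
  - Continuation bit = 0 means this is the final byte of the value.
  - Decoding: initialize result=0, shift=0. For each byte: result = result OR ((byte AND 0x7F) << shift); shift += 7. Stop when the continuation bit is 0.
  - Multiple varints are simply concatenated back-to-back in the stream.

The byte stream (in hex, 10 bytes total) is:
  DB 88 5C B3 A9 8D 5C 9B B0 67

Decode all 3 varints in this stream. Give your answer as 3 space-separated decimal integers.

  byte[0]=0xDB cont=1 payload=0x5B=91: acc |= 91<<0 -> acc=91 shift=7
  byte[1]=0x88 cont=1 payload=0x08=8: acc |= 8<<7 -> acc=1115 shift=14
  byte[2]=0x5C cont=0 payload=0x5C=92: acc |= 92<<14 -> acc=1508443 shift=21 [end]
Varint 1: bytes[0:3] = DB 88 5C -> value 1508443 (3 byte(s))
  byte[3]=0xB3 cont=1 payload=0x33=51: acc |= 51<<0 -> acc=51 shift=7
  byte[4]=0xA9 cont=1 payload=0x29=41: acc |= 41<<7 -> acc=5299 shift=14
  byte[5]=0x8D cont=1 payload=0x0D=13: acc |= 13<<14 -> acc=218291 shift=21
  byte[6]=0x5C cont=0 payload=0x5C=92: acc |= 92<<21 -> acc=193156275 shift=28 [end]
Varint 2: bytes[3:7] = B3 A9 8D 5C -> value 193156275 (4 byte(s))
  byte[7]=0x9B cont=1 payload=0x1B=27: acc |= 27<<0 -> acc=27 shift=7
  byte[8]=0xB0 cont=1 payload=0x30=48: acc |= 48<<7 -> acc=6171 shift=14
  byte[9]=0x67 cont=0 payload=0x67=103: acc |= 103<<14 -> acc=1693723 shift=21 [end]
Varint 3: bytes[7:10] = 9B B0 67 -> value 1693723 (3 byte(s))

Answer: 1508443 193156275 1693723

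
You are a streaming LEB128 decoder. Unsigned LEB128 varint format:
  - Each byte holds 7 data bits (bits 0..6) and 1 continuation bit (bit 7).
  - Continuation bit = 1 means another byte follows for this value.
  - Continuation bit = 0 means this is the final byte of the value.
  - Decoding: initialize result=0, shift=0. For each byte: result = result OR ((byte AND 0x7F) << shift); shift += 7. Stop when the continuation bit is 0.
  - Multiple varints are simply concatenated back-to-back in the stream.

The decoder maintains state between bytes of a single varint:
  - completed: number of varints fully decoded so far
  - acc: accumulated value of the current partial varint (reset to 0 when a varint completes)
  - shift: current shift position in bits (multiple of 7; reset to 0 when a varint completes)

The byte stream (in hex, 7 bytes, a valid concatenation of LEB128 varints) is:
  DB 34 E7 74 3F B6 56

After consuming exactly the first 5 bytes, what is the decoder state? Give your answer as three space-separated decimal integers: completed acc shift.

byte[0]=0xDB cont=1 payload=0x5B: acc |= 91<<0 -> completed=0 acc=91 shift=7
byte[1]=0x34 cont=0 payload=0x34: varint #1 complete (value=6747); reset -> completed=1 acc=0 shift=0
byte[2]=0xE7 cont=1 payload=0x67: acc |= 103<<0 -> completed=1 acc=103 shift=7
byte[3]=0x74 cont=0 payload=0x74: varint #2 complete (value=14951); reset -> completed=2 acc=0 shift=0
byte[4]=0x3F cont=0 payload=0x3F: varint #3 complete (value=63); reset -> completed=3 acc=0 shift=0

Answer: 3 0 0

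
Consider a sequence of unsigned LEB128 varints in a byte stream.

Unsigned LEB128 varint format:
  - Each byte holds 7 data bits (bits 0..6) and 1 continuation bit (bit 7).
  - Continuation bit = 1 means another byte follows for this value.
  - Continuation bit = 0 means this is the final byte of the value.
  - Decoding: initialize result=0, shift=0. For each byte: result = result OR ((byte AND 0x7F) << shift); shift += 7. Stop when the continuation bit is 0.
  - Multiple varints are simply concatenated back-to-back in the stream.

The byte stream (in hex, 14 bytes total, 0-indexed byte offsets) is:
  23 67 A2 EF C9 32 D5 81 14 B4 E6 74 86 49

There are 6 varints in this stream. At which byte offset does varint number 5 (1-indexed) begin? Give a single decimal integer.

Answer: 9

Derivation:
  byte[0]=0x23 cont=0 payload=0x23=35: acc |= 35<<0 -> acc=35 shift=7 [end]
Varint 1: bytes[0:1] = 23 -> value 35 (1 byte(s))
  byte[1]=0x67 cont=0 payload=0x67=103: acc |= 103<<0 -> acc=103 shift=7 [end]
Varint 2: bytes[1:2] = 67 -> value 103 (1 byte(s))
  byte[2]=0xA2 cont=1 payload=0x22=34: acc |= 34<<0 -> acc=34 shift=7
  byte[3]=0xEF cont=1 payload=0x6F=111: acc |= 111<<7 -> acc=14242 shift=14
  byte[4]=0xC9 cont=1 payload=0x49=73: acc |= 73<<14 -> acc=1210274 shift=21
  byte[5]=0x32 cont=0 payload=0x32=50: acc |= 50<<21 -> acc=106067874 shift=28 [end]
Varint 3: bytes[2:6] = A2 EF C9 32 -> value 106067874 (4 byte(s))
  byte[6]=0xD5 cont=1 payload=0x55=85: acc |= 85<<0 -> acc=85 shift=7
  byte[7]=0x81 cont=1 payload=0x01=1: acc |= 1<<7 -> acc=213 shift=14
  byte[8]=0x14 cont=0 payload=0x14=20: acc |= 20<<14 -> acc=327893 shift=21 [end]
Varint 4: bytes[6:9] = D5 81 14 -> value 327893 (3 byte(s))
  byte[9]=0xB4 cont=1 payload=0x34=52: acc |= 52<<0 -> acc=52 shift=7
  byte[10]=0xE6 cont=1 payload=0x66=102: acc |= 102<<7 -> acc=13108 shift=14
  byte[11]=0x74 cont=0 payload=0x74=116: acc |= 116<<14 -> acc=1913652 shift=21 [end]
Varint 5: bytes[9:12] = B4 E6 74 -> value 1913652 (3 byte(s))
  byte[12]=0x86 cont=1 payload=0x06=6: acc |= 6<<0 -> acc=6 shift=7
  byte[13]=0x49 cont=0 payload=0x49=73: acc |= 73<<7 -> acc=9350 shift=14 [end]
Varint 6: bytes[12:14] = 86 49 -> value 9350 (2 byte(s))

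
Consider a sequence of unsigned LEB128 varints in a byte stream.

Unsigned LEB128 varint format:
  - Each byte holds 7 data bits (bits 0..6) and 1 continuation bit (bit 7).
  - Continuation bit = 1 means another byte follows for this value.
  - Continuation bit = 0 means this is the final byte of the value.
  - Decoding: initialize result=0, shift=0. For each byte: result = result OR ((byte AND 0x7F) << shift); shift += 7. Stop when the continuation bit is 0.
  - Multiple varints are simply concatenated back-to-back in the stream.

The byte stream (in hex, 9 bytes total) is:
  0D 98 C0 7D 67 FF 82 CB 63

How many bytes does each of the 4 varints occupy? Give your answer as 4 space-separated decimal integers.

Answer: 1 3 1 4

Derivation:
  byte[0]=0x0D cont=0 payload=0x0D=13: acc |= 13<<0 -> acc=13 shift=7 [end]
Varint 1: bytes[0:1] = 0D -> value 13 (1 byte(s))
  byte[1]=0x98 cont=1 payload=0x18=24: acc |= 24<<0 -> acc=24 shift=7
  byte[2]=0xC0 cont=1 payload=0x40=64: acc |= 64<<7 -> acc=8216 shift=14
  byte[3]=0x7D cont=0 payload=0x7D=125: acc |= 125<<14 -> acc=2056216 shift=21 [end]
Varint 2: bytes[1:4] = 98 C0 7D -> value 2056216 (3 byte(s))
  byte[4]=0x67 cont=0 payload=0x67=103: acc |= 103<<0 -> acc=103 shift=7 [end]
Varint 3: bytes[4:5] = 67 -> value 103 (1 byte(s))
  byte[5]=0xFF cont=1 payload=0x7F=127: acc |= 127<<0 -> acc=127 shift=7
  byte[6]=0x82 cont=1 payload=0x02=2: acc |= 2<<7 -> acc=383 shift=14
  byte[7]=0xCB cont=1 payload=0x4B=75: acc |= 75<<14 -> acc=1229183 shift=21
  byte[8]=0x63 cont=0 payload=0x63=99: acc |= 99<<21 -> acc=208847231 shift=28 [end]
Varint 4: bytes[5:9] = FF 82 CB 63 -> value 208847231 (4 byte(s))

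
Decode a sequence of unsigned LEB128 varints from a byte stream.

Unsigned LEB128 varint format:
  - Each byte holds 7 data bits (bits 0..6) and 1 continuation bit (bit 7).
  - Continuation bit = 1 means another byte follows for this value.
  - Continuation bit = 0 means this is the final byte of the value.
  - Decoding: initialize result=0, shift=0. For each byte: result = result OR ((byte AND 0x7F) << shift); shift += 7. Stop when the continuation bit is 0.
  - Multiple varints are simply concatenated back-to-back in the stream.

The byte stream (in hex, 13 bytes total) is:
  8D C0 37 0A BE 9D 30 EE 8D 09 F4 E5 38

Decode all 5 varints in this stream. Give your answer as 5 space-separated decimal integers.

  byte[0]=0x8D cont=1 payload=0x0D=13: acc |= 13<<0 -> acc=13 shift=7
  byte[1]=0xC0 cont=1 payload=0x40=64: acc |= 64<<7 -> acc=8205 shift=14
  byte[2]=0x37 cont=0 payload=0x37=55: acc |= 55<<14 -> acc=909325 shift=21 [end]
Varint 1: bytes[0:3] = 8D C0 37 -> value 909325 (3 byte(s))
  byte[3]=0x0A cont=0 payload=0x0A=10: acc |= 10<<0 -> acc=10 shift=7 [end]
Varint 2: bytes[3:4] = 0A -> value 10 (1 byte(s))
  byte[4]=0xBE cont=1 payload=0x3E=62: acc |= 62<<0 -> acc=62 shift=7
  byte[5]=0x9D cont=1 payload=0x1D=29: acc |= 29<<7 -> acc=3774 shift=14
  byte[6]=0x30 cont=0 payload=0x30=48: acc |= 48<<14 -> acc=790206 shift=21 [end]
Varint 3: bytes[4:7] = BE 9D 30 -> value 790206 (3 byte(s))
  byte[7]=0xEE cont=1 payload=0x6E=110: acc |= 110<<0 -> acc=110 shift=7
  byte[8]=0x8D cont=1 payload=0x0D=13: acc |= 13<<7 -> acc=1774 shift=14
  byte[9]=0x09 cont=0 payload=0x09=9: acc |= 9<<14 -> acc=149230 shift=21 [end]
Varint 4: bytes[7:10] = EE 8D 09 -> value 149230 (3 byte(s))
  byte[10]=0xF4 cont=1 payload=0x74=116: acc |= 116<<0 -> acc=116 shift=7
  byte[11]=0xE5 cont=1 payload=0x65=101: acc |= 101<<7 -> acc=13044 shift=14
  byte[12]=0x38 cont=0 payload=0x38=56: acc |= 56<<14 -> acc=930548 shift=21 [end]
Varint 5: bytes[10:13] = F4 E5 38 -> value 930548 (3 byte(s))

Answer: 909325 10 790206 149230 930548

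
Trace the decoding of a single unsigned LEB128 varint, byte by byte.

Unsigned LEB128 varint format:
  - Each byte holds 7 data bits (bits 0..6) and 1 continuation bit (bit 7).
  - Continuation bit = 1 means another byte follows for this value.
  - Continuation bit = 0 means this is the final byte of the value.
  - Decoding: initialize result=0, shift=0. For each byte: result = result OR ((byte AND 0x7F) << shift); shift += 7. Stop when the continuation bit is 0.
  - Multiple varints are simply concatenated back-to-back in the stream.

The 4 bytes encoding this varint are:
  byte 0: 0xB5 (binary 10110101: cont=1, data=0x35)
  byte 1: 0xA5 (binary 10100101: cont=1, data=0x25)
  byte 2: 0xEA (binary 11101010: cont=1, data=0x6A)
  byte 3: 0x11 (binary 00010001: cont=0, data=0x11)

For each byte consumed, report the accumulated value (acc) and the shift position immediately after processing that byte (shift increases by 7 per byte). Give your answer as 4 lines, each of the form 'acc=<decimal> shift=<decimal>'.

Answer: acc=53 shift=7
acc=4789 shift=14
acc=1741493 shift=21
acc=37393077 shift=28

Derivation:
byte 0=0xB5: payload=0x35=53, contrib = 53<<0 = 53; acc -> 53, shift -> 7
byte 1=0xA5: payload=0x25=37, contrib = 37<<7 = 4736; acc -> 4789, shift -> 14
byte 2=0xEA: payload=0x6A=106, contrib = 106<<14 = 1736704; acc -> 1741493, shift -> 21
byte 3=0x11: payload=0x11=17, contrib = 17<<21 = 35651584; acc -> 37393077, shift -> 28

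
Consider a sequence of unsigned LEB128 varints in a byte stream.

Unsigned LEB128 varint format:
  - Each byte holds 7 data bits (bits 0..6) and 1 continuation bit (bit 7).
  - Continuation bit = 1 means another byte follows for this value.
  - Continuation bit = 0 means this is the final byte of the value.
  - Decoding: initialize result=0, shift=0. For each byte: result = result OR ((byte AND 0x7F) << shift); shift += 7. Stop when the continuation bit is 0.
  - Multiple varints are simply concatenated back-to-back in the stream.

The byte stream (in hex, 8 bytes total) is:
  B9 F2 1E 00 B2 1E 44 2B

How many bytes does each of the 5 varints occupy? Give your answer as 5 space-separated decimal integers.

  byte[0]=0xB9 cont=1 payload=0x39=57: acc |= 57<<0 -> acc=57 shift=7
  byte[1]=0xF2 cont=1 payload=0x72=114: acc |= 114<<7 -> acc=14649 shift=14
  byte[2]=0x1E cont=0 payload=0x1E=30: acc |= 30<<14 -> acc=506169 shift=21 [end]
Varint 1: bytes[0:3] = B9 F2 1E -> value 506169 (3 byte(s))
  byte[3]=0x00 cont=0 payload=0x00=0: acc |= 0<<0 -> acc=0 shift=7 [end]
Varint 2: bytes[3:4] = 00 -> value 0 (1 byte(s))
  byte[4]=0xB2 cont=1 payload=0x32=50: acc |= 50<<0 -> acc=50 shift=7
  byte[5]=0x1E cont=0 payload=0x1E=30: acc |= 30<<7 -> acc=3890 shift=14 [end]
Varint 3: bytes[4:6] = B2 1E -> value 3890 (2 byte(s))
  byte[6]=0x44 cont=0 payload=0x44=68: acc |= 68<<0 -> acc=68 shift=7 [end]
Varint 4: bytes[6:7] = 44 -> value 68 (1 byte(s))
  byte[7]=0x2B cont=0 payload=0x2B=43: acc |= 43<<0 -> acc=43 shift=7 [end]
Varint 5: bytes[7:8] = 2B -> value 43 (1 byte(s))

Answer: 3 1 2 1 1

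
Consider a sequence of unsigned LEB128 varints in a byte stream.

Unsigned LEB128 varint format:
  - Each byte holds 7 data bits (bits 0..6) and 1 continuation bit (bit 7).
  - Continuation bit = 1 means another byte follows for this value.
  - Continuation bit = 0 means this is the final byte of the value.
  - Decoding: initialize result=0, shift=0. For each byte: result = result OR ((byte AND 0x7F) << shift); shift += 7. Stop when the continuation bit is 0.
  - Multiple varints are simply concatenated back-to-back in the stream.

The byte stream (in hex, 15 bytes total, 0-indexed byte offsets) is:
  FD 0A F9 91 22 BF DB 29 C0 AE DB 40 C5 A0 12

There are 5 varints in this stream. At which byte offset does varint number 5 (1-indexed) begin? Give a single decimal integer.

  byte[0]=0xFD cont=1 payload=0x7D=125: acc |= 125<<0 -> acc=125 shift=7
  byte[1]=0x0A cont=0 payload=0x0A=10: acc |= 10<<7 -> acc=1405 shift=14 [end]
Varint 1: bytes[0:2] = FD 0A -> value 1405 (2 byte(s))
  byte[2]=0xF9 cont=1 payload=0x79=121: acc |= 121<<0 -> acc=121 shift=7
  byte[3]=0x91 cont=1 payload=0x11=17: acc |= 17<<7 -> acc=2297 shift=14
  byte[4]=0x22 cont=0 payload=0x22=34: acc |= 34<<14 -> acc=559353 shift=21 [end]
Varint 2: bytes[2:5] = F9 91 22 -> value 559353 (3 byte(s))
  byte[5]=0xBF cont=1 payload=0x3F=63: acc |= 63<<0 -> acc=63 shift=7
  byte[6]=0xDB cont=1 payload=0x5B=91: acc |= 91<<7 -> acc=11711 shift=14
  byte[7]=0x29 cont=0 payload=0x29=41: acc |= 41<<14 -> acc=683455 shift=21 [end]
Varint 3: bytes[5:8] = BF DB 29 -> value 683455 (3 byte(s))
  byte[8]=0xC0 cont=1 payload=0x40=64: acc |= 64<<0 -> acc=64 shift=7
  byte[9]=0xAE cont=1 payload=0x2E=46: acc |= 46<<7 -> acc=5952 shift=14
  byte[10]=0xDB cont=1 payload=0x5B=91: acc |= 91<<14 -> acc=1496896 shift=21
  byte[11]=0x40 cont=0 payload=0x40=64: acc |= 64<<21 -> acc=135714624 shift=28 [end]
Varint 4: bytes[8:12] = C0 AE DB 40 -> value 135714624 (4 byte(s))
  byte[12]=0xC5 cont=1 payload=0x45=69: acc |= 69<<0 -> acc=69 shift=7
  byte[13]=0xA0 cont=1 payload=0x20=32: acc |= 32<<7 -> acc=4165 shift=14
  byte[14]=0x12 cont=0 payload=0x12=18: acc |= 18<<14 -> acc=299077 shift=21 [end]
Varint 5: bytes[12:15] = C5 A0 12 -> value 299077 (3 byte(s))

Answer: 12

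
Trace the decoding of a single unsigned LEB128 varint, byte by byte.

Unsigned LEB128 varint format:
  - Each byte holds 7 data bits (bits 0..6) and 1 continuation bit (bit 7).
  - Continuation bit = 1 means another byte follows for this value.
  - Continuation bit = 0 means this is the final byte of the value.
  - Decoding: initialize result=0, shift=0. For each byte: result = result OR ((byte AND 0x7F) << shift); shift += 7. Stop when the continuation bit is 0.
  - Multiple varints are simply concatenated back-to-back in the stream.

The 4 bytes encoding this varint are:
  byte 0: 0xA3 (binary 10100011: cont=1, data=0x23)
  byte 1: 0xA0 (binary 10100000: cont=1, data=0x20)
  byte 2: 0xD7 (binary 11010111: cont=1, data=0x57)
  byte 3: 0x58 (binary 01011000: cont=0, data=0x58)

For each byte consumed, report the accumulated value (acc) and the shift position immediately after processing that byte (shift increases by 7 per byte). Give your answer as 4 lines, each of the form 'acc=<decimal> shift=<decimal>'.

byte 0=0xA3: payload=0x23=35, contrib = 35<<0 = 35; acc -> 35, shift -> 7
byte 1=0xA0: payload=0x20=32, contrib = 32<<7 = 4096; acc -> 4131, shift -> 14
byte 2=0xD7: payload=0x57=87, contrib = 87<<14 = 1425408; acc -> 1429539, shift -> 21
byte 3=0x58: payload=0x58=88, contrib = 88<<21 = 184549376; acc -> 185978915, shift -> 28

Answer: acc=35 shift=7
acc=4131 shift=14
acc=1429539 shift=21
acc=185978915 shift=28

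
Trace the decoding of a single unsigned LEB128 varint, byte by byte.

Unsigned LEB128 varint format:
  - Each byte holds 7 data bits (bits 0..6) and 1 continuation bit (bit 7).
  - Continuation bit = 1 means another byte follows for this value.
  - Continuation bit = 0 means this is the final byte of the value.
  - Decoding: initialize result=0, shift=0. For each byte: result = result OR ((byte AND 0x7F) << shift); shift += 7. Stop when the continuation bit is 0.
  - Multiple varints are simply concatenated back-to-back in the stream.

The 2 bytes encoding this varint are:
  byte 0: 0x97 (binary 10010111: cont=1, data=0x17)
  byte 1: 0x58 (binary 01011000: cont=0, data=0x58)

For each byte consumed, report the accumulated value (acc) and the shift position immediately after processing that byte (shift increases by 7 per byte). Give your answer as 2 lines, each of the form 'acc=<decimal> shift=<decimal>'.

byte 0=0x97: payload=0x17=23, contrib = 23<<0 = 23; acc -> 23, shift -> 7
byte 1=0x58: payload=0x58=88, contrib = 88<<7 = 11264; acc -> 11287, shift -> 14

Answer: acc=23 shift=7
acc=11287 shift=14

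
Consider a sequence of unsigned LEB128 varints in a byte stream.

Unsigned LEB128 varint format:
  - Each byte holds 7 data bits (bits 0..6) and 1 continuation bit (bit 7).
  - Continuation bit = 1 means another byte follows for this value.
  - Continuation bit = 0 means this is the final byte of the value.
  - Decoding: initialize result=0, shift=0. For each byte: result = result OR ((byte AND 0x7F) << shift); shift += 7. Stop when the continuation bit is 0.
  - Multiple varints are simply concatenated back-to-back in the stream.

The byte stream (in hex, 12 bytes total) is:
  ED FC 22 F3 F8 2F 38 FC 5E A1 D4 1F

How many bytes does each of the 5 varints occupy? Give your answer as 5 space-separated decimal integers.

Answer: 3 3 1 2 3

Derivation:
  byte[0]=0xED cont=1 payload=0x6D=109: acc |= 109<<0 -> acc=109 shift=7
  byte[1]=0xFC cont=1 payload=0x7C=124: acc |= 124<<7 -> acc=15981 shift=14
  byte[2]=0x22 cont=0 payload=0x22=34: acc |= 34<<14 -> acc=573037 shift=21 [end]
Varint 1: bytes[0:3] = ED FC 22 -> value 573037 (3 byte(s))
  byte[3]=0xF3 cont=1 payload=0x73=115: acc |= 115<<0 -> acc=115 shift=7
  byte[4]=0xF8 cont=1 payload=0x78=120: acc |= 120<<7 -> acc=15475 shift=14
  byte[5]=0x2F cont=0 payload=0x2F=47: acc |= 47<<14 -> acc=785523 shift=21 [end]
Varint 2: bytes[3:6] = F3 F8 2F -> value 785523 (3 byte(s))
  byte[6]=0x38 cont=0 payload=0x38=56: acc |= 56<<0 -> acc=56 shift=7 [end]
Varint 3: bytes[6:7] = 38 -> value 56 (1 byte(s))
  byte[7]=0xFC cont=1 payload=0x7C=124: acc |= 124<<0 -> acc=124 shift=7
  byte[8]=0x5E cont=0 payload=0x5E=94: acc |= 94<<7 -> acc=12156 shift=14 [end]
Varint 4: bytes[7:9] = FC 5E -> value 12156 (2 byte(s))
  byte[9]=0xA1 cont=1 payload=0x21=33: acc |= 33<<0 -> acc=33 shift=7
  byte[10]=0xD4 cont=1 payload=0x54=84: acc |= 84<<7 -> acc=10785 shift=14
  byte[11]=0x1F cont=0 payload=0x1F=31: acc |= 31<<14 -> acc=518689 shift=21 [end]
Varint 5: bytes[9:12] = A1 D4 1F -> value 518689 (3 byte(s))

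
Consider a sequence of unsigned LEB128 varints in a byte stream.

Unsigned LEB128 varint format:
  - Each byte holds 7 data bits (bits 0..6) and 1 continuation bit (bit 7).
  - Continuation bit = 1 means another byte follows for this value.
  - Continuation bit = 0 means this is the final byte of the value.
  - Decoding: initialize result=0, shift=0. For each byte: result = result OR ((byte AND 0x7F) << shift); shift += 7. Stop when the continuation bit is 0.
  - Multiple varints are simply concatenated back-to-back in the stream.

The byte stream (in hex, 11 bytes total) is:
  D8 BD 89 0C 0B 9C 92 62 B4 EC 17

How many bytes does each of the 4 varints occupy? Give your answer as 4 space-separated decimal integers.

Answer: 4 1 3 3

Derivation:
  byte[0]=0xD8 cont=1 payload=0x58=88: acc |= 88<<0 -> acc=88 shift=7
  byte[1]=0xBD cont=1 payload=0x3D=61: acc |= 61<<7 -> acc=7896 shift=14
  byte[2]=0x89 cont=1 payload=0x09=9: acc |= 9<<14 -> acc=155352 shift=21
  byte[3]=0x0C cont=0 payload=0x0C=12: acc |= 12<<21 -> acc=25321176 shift=28 [end]
Varint 1: bytes[0:4] = D8 BD 89 0C -> value 25321176 (4 byte(s))
  byte[4]=0x0B cont=0 payload=0x0B=11: acc |= 11<<0 -> acc=11 shift=7 [end]
Varint 2: bytes[4:5] = 0B -> value 11 (1 byte(s))
  byte[5]=0x9C cont=1 payload=0x1C=28: acc |= 28<<0 -> acc=28 shift=7
  byte[6]=0x92 cont=1 payload=0x12=18: acc |= 18<<7 -> acc=2332 shift=14
  byte[7]=0x62 cont=0 payload=0x62=98: acc |= 98<<14 -> acc=1607964 shift=21 [end]
Varint 3: bytes[5:8] = 9C 92 62 -> value 1607964 (3 byte(s))
  byte[8]=0xB4 cont=1 payload=0x34=52: acc |= 52<<0 -> acc=52 shift=7
  byte[9]=0xEC cont=1 payload=0x6C=108: acc |= 108<<7 -> acc=13876 shift=14
  byte[10]=0x17 cont=0 payload=0x17=23: acc |= 23<<14 -> acc=390708 shift=21 [end]
Varint 4: bytes[8:11] = B4 EC 17 -> value 390708 (3 byte(s))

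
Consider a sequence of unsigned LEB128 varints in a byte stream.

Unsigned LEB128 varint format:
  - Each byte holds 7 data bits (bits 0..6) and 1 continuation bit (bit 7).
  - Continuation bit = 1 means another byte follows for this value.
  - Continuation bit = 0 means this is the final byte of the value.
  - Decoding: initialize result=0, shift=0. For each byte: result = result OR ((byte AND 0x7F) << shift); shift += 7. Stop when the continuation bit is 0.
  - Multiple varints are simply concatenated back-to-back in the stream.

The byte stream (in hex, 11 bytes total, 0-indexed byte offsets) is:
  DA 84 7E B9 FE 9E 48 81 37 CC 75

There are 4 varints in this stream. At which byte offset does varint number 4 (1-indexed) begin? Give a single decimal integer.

  byte[0]=0xDA cont=1 payload=0x5A=90: acc |= 90<<0 -> acc=90 shift=7
  byte[1]=0x84 cont=1 payload=0x04=4: acc |= 4<<7 -> acc=602 shift=14
  byte[2]=0x7E cont=0 payload=0x7E=126: acc |= 126<<14 -> acc=2064986 shift=21 [end]
Varint 1: bytes[0:3] = DA 84 7E -> value 2064986 (3 byte(s))
  byte[3]=0xB9 cont=1 payload=0x39=57: acc |= 57<<0 -> acc=57 shift=7
  byte[4]=0xFE cont=1 payload=0x7E=126: acc |= 126<<7 -> acc=16185 shift=14
  byte[5]=0x9E cont=1 payload=0x1E=30: acc |= 30<<14 -> acc=507705 shift=21
  byte[6]=0x48 cont=0 payload=0x48=72: acc |= 72<<21 -> acc=151502649 shift=28 [end]
Varint 2: bytes[3:7] = B9 FE 9E 48 -> value 151502649 (4 byte(s))
  byte[7]=0x81 cont=1 payload=0x01=1: acc |= 1<<0 -> acc=1 shift=7
  byte[8]=0x37 cont=0 payload=0x37=55: acc |= 55<<7 -> acc=7041 shift=14 [end]
Varint 3: bytes[7:9] = 81 37 -> value 7041 (2 byte(s))
  byte[9]=0xCC cont=1 payload=0x4C=76: acc |= 76<<0 -> acc=76 shift=7
  byte[10]=0x75 cont=0 payload=0x75=117: acc |= 117<<7 -> acc=15052 shift=14 [end]
Varint 4: bytes[9:11] = CC 75 -> value 15052 (2 byte(s))

Answer: 9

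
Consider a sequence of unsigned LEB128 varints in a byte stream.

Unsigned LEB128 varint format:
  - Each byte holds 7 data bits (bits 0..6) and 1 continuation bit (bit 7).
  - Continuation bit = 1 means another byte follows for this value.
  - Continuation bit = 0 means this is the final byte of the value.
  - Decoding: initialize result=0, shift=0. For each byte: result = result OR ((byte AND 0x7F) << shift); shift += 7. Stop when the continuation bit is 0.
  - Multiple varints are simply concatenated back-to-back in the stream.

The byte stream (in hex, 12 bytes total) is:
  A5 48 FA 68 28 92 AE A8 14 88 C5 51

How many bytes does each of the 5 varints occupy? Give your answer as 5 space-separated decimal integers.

Answer: 2 2 1 4 3

Derivation:
  byte[0]=0xA5 cont=1 payload=0x25=37: acc |= 37<<0 -> acc=37 shift=7
  byte[1]=0x48 cont=0 payload=0x48=72: acc |= 72<<7 -> acc=9253 shift=14 [end]
Varint 1: bytes[0:2] = A5 48 -> value 9253 (2 byte(s))
  byte[2]=0xFA cont=1 payload=0x7A=122: acc |= 122<<0 -> acc=122 shift=7
  byte[3]=0x68 cont=0 payload=0x68=104: acc |= 104<<7 -> acc=13434 shift=14 [end]
Varint 2: bytes[2:4] = FA 68 -> value 13434 (2 byte(s))
  byte[4]=0x28 cont=0 payload=0x28=40: acc |= 40<<0 -> acc=40 shift=7 [end]
Varint 3: bytes[4:5] = 28 -> value 40 (1 byte(s))
  byte[5]=0x92 cont=1 payload=0x12=18: acc |= 18<<0 -> acc=18 shift=7
  byte[6]=0xAE cont=1 payload=0x2E=46: acc |= 46<<7 -> acc=5906 shift=14
  byte[7]=0xA8 cont=1 payload=0x28=40: acc |= 40<<14 -> acc=661266 shift=21
  byte[8]=0x14 cont=0 payload=0x14=20: acc |= 20<<21 -> acc=42604306 shift=28 [end]
Varint 4: bytes[5:9] = 92 AE A8 14 -> value 42604306 (4 byte(s))
  byte[9]=0x88 cont=1 payload=0x08=8: acc |= 8<<0 -> acc=8 shift=7
  byte[10]=0xC5 cont=1 payload=0x45=69: acc |= 69<<7 -> acc=8840 shift=14
  byte[11]=0x51 cont=0 payload=0x51=81: acc |= 81<<14 -> acc=1335944 shift=21 [end]
Varint 5: bytes[9:12] = 88 C5 51 -> value 1335944 (3 byte(s))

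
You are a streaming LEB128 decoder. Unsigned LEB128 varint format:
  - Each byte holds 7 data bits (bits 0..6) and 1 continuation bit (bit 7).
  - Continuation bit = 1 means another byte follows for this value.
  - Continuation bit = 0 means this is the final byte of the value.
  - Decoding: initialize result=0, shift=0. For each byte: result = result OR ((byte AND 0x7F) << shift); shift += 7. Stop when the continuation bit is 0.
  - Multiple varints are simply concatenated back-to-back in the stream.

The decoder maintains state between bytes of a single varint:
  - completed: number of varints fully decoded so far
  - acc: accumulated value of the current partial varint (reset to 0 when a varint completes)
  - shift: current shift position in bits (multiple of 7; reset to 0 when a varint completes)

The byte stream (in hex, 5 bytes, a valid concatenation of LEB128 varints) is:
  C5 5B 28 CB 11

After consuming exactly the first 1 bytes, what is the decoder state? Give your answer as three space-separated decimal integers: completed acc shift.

byte[0]=0xC5 cont=1 payload=0x45: acc |= 69<<0 -> completed=0 acc=69 shift=7

Answer: 0 69 7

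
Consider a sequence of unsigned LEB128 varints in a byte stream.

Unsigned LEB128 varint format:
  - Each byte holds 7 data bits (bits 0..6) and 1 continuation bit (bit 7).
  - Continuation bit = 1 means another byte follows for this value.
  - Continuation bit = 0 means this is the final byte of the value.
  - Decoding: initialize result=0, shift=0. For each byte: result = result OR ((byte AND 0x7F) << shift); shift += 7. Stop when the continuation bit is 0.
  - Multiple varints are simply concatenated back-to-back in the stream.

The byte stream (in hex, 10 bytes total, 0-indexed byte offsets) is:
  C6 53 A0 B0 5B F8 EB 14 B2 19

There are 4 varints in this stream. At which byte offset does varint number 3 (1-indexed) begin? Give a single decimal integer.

  byte[0]=0xC6 cont=1 payload=0x46=70: acc |= 70<<0 -> acc=70 shift=7
  byte[1]=0x53 cont=0 payload=0x53=83: acc |= 83<<7 -> acc=10694 shift=14 [end]
Varint 1: bytes[0:2] = C6 53 -> value 10694 (2 byte(s))
  byte[2]=0xA0 cont=1 payload=0x20=32: acc |= 32<<0 -> acc=32 shift=7
  byte[3]=0xB0 cont=1 payload=0x30=48: acc |= 48<<7 -> acc=6176 shift=14
  byte[4]=0x5B cont=0 payload=0x5B=91: acc |= 91<<14 -> acc=1497120 shift=21 [end]
Varint 2: bytes[2:5] = A0 B0 5B -> value 1497120 (3 byte(s))
  byte[5]=0xF8 cont=1 payload=0x78=120: acc |= 120<<0 -> acc=120 shift=7
  byte[6]=0xEB cont=1 payload=0x6B=107: acc |= 107<<7 -> acc=13816 shift=14
  byte[7]=0x14 cont=0 payload=0x14=20: acc |= 20<<14 -> acc=341496 shift=21 [end]
Varint 3: bytes[5:8] = F8 EB 14 -> value 341496 (3 byte(s))
  byte[8]=0xB2 cont=1 payload=0x32=50: acc |= 50<<0 -> acc=50 shift=7
  byte[9]=0x19 cont=0 payload=0x19=25: acc |= 25<<7 -> acc=3250 shift=14 [end]
Varint 4: bytes[8:10] = B2 19 -> value 3250 (2 byte(s))

Answer: 5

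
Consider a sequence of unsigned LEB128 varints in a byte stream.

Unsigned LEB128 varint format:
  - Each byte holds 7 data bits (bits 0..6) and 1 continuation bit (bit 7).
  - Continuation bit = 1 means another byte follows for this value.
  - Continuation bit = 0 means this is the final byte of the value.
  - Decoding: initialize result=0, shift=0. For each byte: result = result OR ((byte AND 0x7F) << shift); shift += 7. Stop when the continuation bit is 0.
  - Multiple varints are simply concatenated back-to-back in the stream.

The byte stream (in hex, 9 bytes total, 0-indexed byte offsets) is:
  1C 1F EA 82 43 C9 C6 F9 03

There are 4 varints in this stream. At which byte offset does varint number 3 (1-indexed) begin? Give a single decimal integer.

Answer: 2

Derivation:
  byte[0]=0x1C cont=0 payload=0x1C=28: acc |= 28<<0 -> acc=28 shift=7 [end]
Varint 1: bytes[0:1] = 1C -> value 28 (1 byte(s))
  byte[1]=0x1F cont=0 payload=0x1F=31: acc |= 31<<0 -> acc=31 shift=7 [end]
Varint 2: bytes[1:2] = 1F -> value 31 (1 byte(s))
  byte[2]=0xEA cont=1 payload=0x6A=106: acc |= 106<<0 -> acc=106 shift=7
  byte[3]=0x82 cont=1 payload=0x02=2: acc |= 2<<7 -> acc=362 shift=14
  byte[4]=0x43 cont=0 payload=0x43=67: acc |= 67<<14 -> acc=1098090 shift=21 [end]
Varint 3: bytes[2:5] = EA 82 43 -> value 1098090 (3 byte(s))
  byte[5]=0xC9 cont=1 payload=0x49=73: acc |= 73<<0 -> acc=73 shift=7
  byte[6]=0xC6 cont=1 payload=0x46=70: acc |= 70<<7 -> acc=9033 shift=14
  byte[7]=0xF9 cont=1 payload=0x79=121: acc |= 121<<14 -> acc=1991497 shift=21
  byte[8]=0x03 cont=0 payload=0x03=3: acc |= 3<<21 -> acc=8282953 shift=28 [end]
Varint 4: bytes[5:9] = C9 C6 F9 03 -> value 8282953 (4 byte(s))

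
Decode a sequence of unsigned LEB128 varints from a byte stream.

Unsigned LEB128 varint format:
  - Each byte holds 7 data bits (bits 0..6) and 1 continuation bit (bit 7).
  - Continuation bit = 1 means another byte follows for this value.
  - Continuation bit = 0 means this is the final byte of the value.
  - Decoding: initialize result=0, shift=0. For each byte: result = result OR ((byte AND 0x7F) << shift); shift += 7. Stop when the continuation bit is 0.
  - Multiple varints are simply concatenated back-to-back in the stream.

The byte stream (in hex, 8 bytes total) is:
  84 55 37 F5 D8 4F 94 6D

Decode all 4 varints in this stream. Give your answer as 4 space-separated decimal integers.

  byte[0]=0x84 cont=1 payload=0x04=4: acc |= 4<<0 -> acc=4 shift=7
  byte[1]=0x55 cont=0 payload=0x55=85: acc |= 85<<7 -> acc=10884 shift=14 [end]
Varint 1: bytes[0:2] = 84 55 -> value 10884 (2 byte(s))
  byte[2]=0x37 cont=0 payload=0x37=55: acc |= 55<<0 -> acc=55 shift=7 [end]
Varint 2: bytes[2:3] = 37 -> value 55 (1 byte(s))
  byte[3]=0xF5 cont=1 payload=0x75=117: acc |= 117<<0 -> acc=117 shift=7
  byte[4]=0xD8 cont=1 payload=0x58=88: acc |= 88<<7 -> acc=11381 shift=14
  byte[5]=0x4F cont=0 payload=0x4F=79: acc |= 79<<14 -> acc=1305717 shift=21 [end]
Varint 3: bytes[3:6] = F5 D8 4F -> value 1305717 (3 byte(s))
  byte[6]=0x94 cont=1 payload=0x14=20: acc |= 20<<0 -> acc=20 shift=7
  byte[7]=0x6D cont=0 payload=0x6D=109: acc |= 109<<7 -> acc=13972 shift=14 [end]
Varint 4: bytes[6:8] = 94 6D -> value 13972 (2 byte(s))

Answer: 10884 55 1305717 13972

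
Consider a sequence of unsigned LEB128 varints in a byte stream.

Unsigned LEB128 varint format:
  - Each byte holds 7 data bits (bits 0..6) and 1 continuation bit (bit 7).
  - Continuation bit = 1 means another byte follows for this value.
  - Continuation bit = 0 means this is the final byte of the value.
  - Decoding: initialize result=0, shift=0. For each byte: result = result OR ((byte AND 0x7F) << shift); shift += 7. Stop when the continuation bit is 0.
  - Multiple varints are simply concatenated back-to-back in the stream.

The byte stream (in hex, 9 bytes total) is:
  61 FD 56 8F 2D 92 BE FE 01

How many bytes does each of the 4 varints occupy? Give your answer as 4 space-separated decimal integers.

  byte[0]=0x61 cont=0 payload=0x61=97: acc |= 97<<0 -> acc=97 shift=7 [end]
Varint 1: bytes[0:1] = 61 -> value 97 (1 byte(s))
  byte[1]=0xFD cont=1 payload=0x7D=125: acc |= 125<<0 -> acc=125 shift=7
  byte[2]=0x56 cont=0 payload=0x56=86: acc |= 86<<7 -> acc=11133 shift=14 [end]
Varint 2: bytes[1:3] = FD 56 -> value 11133 (2 byte(s))
  byte[3]=0x8F cont=1 payload=0x0F=15: acc |= 15<<0 -> acc=15 shift=7
  byte[4]=0x2D cont=0 payload=0x2D=45: acc |= 45<<7 -> acc=5775 shift=14 [end]
Varint 3: bytes[3:5] = 8F 2D -> value 5775 (2 byte(s))
  byte[5]=0x92 cont=1 payload=0x12=18: acc |= 18<<0 -> acc=18 shift=7
  byte[6]=0xBE cont=1 payload=0x3E=62: acc |= 62<<7 -> acc=7954 shift=14
  byte[7]=0xFE cont=1 payload=0x7E=126: acc |= 126<<14 -> acc=2072338 shift=21
  byte[8]=0x01 cont=0 payload=0x01=1: acc |= 1<<21 -> acc=4169490 shift=28 [end]
Varint 4: bytes[5:9] = 92 BE FE 01 -> value 4169490 (4 byte(s))

Answer: 1 2 2 4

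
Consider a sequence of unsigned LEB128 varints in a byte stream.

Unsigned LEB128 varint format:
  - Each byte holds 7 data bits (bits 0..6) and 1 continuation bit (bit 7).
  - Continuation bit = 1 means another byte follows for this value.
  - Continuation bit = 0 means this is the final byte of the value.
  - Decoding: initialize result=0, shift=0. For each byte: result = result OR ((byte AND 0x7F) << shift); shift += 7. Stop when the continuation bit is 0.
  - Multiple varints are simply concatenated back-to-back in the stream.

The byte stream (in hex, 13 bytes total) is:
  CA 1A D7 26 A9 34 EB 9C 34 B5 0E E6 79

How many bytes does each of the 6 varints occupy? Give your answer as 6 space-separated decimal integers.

  byte[0]=0xCA cont=1 payload=0x4A=74: acc |= 74<<0 -> acc=74 shift=7
  byte[1]=0x1A cont=0 payload=0x1A=26: acc |= 26<<7 -> acc=3402 shift=14 [end]
Varint 1: bytes[0:2] = CA 1A -> value 3402 (2 byte(s))
  byte[2]=0xD7 cont=1 payload=0x57=87: acc |= 87<<0 -> acc=87 shift=7
  byte[3]=0x26 cont=0 payload=0x26=38: acc |= 38<<7 -> acc=4951 shift=14 [end]
Varint 2: bytes[2:4] = D7 26 -> value 4951 (2 byte(s))
  byte[4]=0xA9 cont=1 payload=0x29=41: acc |= 41<<0 -> acc=41 shift=7
  byte[5]=0x34 cont=0 payload=0x34=52: acc |= 52<<7 -> acc=6697 shift=14 [end]
Varint 3: bytes[4:6] = A9 34 -> value 6697 (2 byte(s))
  byte[6]=0xEB cont=1 payload=0x6B=107: acc |= 107<<0 -> acc=107 shift=7
  byte[7]=0x9C cont=1 payload=0x1C=28: acc |= 28<<7 -> acc=3691 shift=14
  byte[8]=0x34 cont=0 payload=0x34=52: acc |= 52<<14 -> acc=855659 shift=21 [end]
Varint 4: bytes[6:9] = EB 9C 34 -> value 855659 (3 byte(s))
  byte[9]=0xB5 cont=1 payload=0x35=53: acc |= 53<<0 -> acc=53 shift=7
  byte[10]=0x0E cont=0 payload=0x0E=14: acc |= 14<<7 -> acc=1845 shift=14 [end]
Varint 5: bytes[9:11] = B5 0E -> value 1845 (2 byte(s))
  byte[11]=0xE6 cont=1 payload=0x66=102: acc |= 102<<0 -> acc=102 shift=7
  byte[12]=0x79 cont=0 payload=0x79=121: acc |= 121<<7 -> acc=15590 shift=14 [end]
Varint 6: bytes[11:13] = E6 79 -> value 15590 (2 byte(s))

Answer: 2 2 2 3 2 2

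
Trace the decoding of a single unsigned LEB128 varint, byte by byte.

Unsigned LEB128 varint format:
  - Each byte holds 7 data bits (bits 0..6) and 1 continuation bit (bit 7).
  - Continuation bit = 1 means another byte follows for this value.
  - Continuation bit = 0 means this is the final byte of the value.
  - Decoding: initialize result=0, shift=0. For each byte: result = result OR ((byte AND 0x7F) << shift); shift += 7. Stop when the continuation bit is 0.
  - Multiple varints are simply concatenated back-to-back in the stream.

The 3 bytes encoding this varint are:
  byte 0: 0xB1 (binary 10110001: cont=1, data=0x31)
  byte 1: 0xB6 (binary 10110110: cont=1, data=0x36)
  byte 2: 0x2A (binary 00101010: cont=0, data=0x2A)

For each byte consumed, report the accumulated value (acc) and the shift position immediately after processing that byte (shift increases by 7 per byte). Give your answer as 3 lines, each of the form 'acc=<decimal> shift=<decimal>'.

Answer: acc=49 shift=7
acc=6961 shift=14
acc=695089 shift=21

Derivation:
byte 0=0xB1: payload=0x31=49, contrib = 49<<0 = 49; acc -> 49, shift -> 7
byte 1=0xB6: payload=0x36=54, contrib = 54<<7 = 6912; acc -> 6961, shift -> 14
byte 2=0x2A: payload=0x2A=42, contrib = 42<<14 = 688128; acc -> 695089, shift -> 21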